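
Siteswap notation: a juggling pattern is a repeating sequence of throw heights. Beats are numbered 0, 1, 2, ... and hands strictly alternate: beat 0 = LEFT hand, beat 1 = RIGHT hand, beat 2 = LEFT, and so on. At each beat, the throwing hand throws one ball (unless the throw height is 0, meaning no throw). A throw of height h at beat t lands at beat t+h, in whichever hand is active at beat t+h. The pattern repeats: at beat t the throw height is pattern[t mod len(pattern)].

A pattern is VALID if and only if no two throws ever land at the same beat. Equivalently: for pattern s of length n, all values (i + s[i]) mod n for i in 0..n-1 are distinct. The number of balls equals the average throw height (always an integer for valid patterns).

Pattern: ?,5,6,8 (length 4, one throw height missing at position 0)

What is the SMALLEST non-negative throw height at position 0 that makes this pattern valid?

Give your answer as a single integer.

i=0: s[i]=? (unknown)
i=1: (1 + 5) mod 4 = 2
i=2: (2 + 6) mod 4 = 0
i=3: (3 + 8) mod 4 = 3
Known residues: [0, 2, 3]; need a permutation of 0..3, so missing residue r = 1
Need (0 + s) mod 4 = 1; smallest s = (1 - 0) mod 4 = 1

Answer: 1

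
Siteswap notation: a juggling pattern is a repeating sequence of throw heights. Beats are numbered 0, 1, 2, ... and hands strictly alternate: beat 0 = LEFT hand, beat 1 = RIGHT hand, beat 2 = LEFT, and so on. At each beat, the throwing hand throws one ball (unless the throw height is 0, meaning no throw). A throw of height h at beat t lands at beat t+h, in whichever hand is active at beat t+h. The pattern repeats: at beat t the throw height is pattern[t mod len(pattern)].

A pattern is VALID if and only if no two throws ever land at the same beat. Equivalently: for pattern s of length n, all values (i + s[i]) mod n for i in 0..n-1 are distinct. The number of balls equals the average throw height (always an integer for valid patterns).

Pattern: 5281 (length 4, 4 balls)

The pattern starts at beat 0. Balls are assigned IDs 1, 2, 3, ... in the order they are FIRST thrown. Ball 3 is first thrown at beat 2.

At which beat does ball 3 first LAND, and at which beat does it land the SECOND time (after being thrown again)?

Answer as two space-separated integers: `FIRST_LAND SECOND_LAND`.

Beat 0 (L): throw ball1 h=5 -> lands@5:R; in-air after throw: [b1@5:R]
Beat 1 (R): throw ball2 h=2 -> lands@3:R; in-air after throw: [b2@3:R b1@5:R]
Beat 2 (L): throw ball3 h=8 -> lands@10:L; in-air after throw: [b2@3:R b1@5:R b3@10:L]
Beat 3 (R): throw ball2 h=1 -> lands@4:L; in-air after throw: [b2@4:L b1@5:R b3@10:L]
Beat 4 (L): throw ball2 h=5 -> lands@9:R; in-air after throw: [b1@5:R b2@9:R b3@10:L]
Beat 5 (R): throw ball1 h=2 -> lands@7:R; in-air after throw: [b1@7:R b2@9:R b3@10:L]
Beat 6 (L): throw ball4 h=8 -> lands@14:L; in-air after throw: [b1@7:R b2@9:R b3@10:L b4@14:L]
Beat 7 (R): throw ball1 h=1 -> lands@8:L; in-air after throw: [b1@8:L b2@9:R b3@10:L b4@14:L]
Beat 8 (L): throw ball1 h=5 -> lands@13:R; in-air after throw: [b2@9:R b3@10:L b1@13:R b4@14:L]
Beat 9 (R): throw ball2 h=2 -> lands@11:R; in-air after throw: [b3@10:L b2@11:R b1@13:R b4@14:L]
Beat 10 (L): throw ball3 h=8 -> lands@18:L; in-air after throw: [b2@11:R b1@13:R b4@14:L b3@18:L]
Beat 11 (R): throw ball2 h=1 -> lands@12:L; in-air after throw: [b2@12:L b1@13:R b4@14:L b3@18:L]
Beat 12 (L): throw ball2 h=5 -> lands@17:R; in-air after throw: [b1@13:R b4@14:L b2@17:R b3@18:L]
Ball 3: thrown@2 h=8 -> first land @10; rethrown@10 h=8 -> second land @18

Answer: 10 18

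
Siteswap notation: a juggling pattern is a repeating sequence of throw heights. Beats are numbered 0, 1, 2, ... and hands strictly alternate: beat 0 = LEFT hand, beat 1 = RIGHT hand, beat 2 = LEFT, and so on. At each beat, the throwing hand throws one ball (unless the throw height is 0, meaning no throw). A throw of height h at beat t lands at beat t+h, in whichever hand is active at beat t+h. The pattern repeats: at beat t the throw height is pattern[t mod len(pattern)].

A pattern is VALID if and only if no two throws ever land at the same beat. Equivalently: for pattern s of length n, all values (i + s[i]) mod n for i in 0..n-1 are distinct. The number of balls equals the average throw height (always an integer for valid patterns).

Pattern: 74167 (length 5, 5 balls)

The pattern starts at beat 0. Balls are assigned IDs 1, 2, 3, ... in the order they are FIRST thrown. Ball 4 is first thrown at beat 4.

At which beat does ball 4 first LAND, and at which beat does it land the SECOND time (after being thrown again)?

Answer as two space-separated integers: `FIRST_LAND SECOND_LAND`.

Beat 0 (L): throw ball1 h=7 -> lands@7:R; in-air after throw: [b1@7:R]
Beat 1 (R): throw ball2 h=4 -> lands@5:R; in-air after throw: [b2@5:R b1@7:R]
Beat 2 (L): throw ball3 h=1 -> lands@3:R; in-air after throw: [b3@3:R b2@5:R b1@7:R]
Beat 3 (R): throw ball3 h=6 -> lands@9:R; in-air after throw: [b2@5:R b1@7:R b3@9:R]
Beat 4 (L): throw ball4 h=7 -> lands@11:R; in-air after throw: [b2@5:R b1@7:R b3@9:R b4@11:R]
Beat 5 (R): throw ball2 h=7 -> lands@12:L; in-air after throw: [b1@7:R b3@9:R b4@11:R b2@12:L]
Beat 6 (L): throw ball5 h=4 -> lands@10:L; in-air after throw: [b1@7:R b3@9:R b5@10:L b4@11:R b2@12:L]
Beat 7 (R): throw ball1 h=1 -> lands@8:L; in-air after throw: [b1@8:L b3@9:R b5@10:L b4@11:R b2@12:L]
Beat 8 (L): throw ball1 h=6 -> lands@14:L; in-air after throw: [b3@9:R b5@10:L b4@11:R b2@12:L b1@14:L]
Beat 9 (R): throw ball3 h=7 -> lands@16:L; in-air after throw: [b5@10:L b4@11:R b2@12:L b1@14:L b3@16:L]
Beat 10 (L): throw ball5 h=7 -> lands@17:R; in-air after throw: [b4@11:R b2@12:L b1@14:L b3@16:L b5@17:R]
Beat 11 (R): throw ball4 h=4 -> lands@15:R; in-air after throw: [b2@12:L b1@14:L b4@15:R b3@16:L b5@17:R]
Beat 12 (L): throw ball2 h=1 -> lands@13:R; in-air after throw: [b2@13:R b1@14:L b4@15:R b3@16:L b5@17:R]
Beat 13 (R): throw ball2 h=6 -> lands@19:R; in-air after throw: [b1@14:L b4@15:R b3@16:L b5@17:R b2@19:R]
Beat 14 (L): throw ball1 h=7 -> lands@21:R; in-air after throw: [b4@15:R b3@16:L b5@17:R b2@19:R b1@21:R]
Beat 15 (R): throw ball4 h=7 -> lands@22:L; in-air after throw: [b3@16:L b5@17:R b2@19:R b1@21:R b4@22:L]
Ball 4: thrown@4 h=7 -> first land @11; rethrown@11 h=4 -> second land @15

Answer: 11 15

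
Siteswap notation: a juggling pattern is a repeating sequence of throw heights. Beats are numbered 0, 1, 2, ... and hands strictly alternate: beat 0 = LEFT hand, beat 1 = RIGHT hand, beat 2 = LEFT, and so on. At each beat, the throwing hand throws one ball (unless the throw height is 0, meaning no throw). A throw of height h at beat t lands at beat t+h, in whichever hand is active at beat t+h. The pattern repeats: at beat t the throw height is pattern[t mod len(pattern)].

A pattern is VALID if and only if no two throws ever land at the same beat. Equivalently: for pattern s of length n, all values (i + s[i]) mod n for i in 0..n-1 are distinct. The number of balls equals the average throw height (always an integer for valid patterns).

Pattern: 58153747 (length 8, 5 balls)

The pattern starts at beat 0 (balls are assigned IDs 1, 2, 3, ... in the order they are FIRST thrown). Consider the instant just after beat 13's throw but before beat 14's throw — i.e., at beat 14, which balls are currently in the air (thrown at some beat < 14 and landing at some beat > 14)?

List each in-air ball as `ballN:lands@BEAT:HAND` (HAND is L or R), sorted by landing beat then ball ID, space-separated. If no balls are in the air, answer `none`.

Answer: ball1:lands@15:R ball5:lands@16:L ball2:lands@17:R ball3:lands@20:L

Derivation:
Beat 0 (L): throw ball1 h=5 -> lands@5:R; in-air after throw: [b1@5:R]
Beat 1 (R): throw ball2 h=8 -> lands@9:R; in-air after throw: [b1@5:R b2@9:R]
Beat 2 (L): throw ball3 h=1 -> lands@3:R; in-air after throw: [b3@3:R b1@5:R b2@9:R]
Beat 3 (R): throw ball3 h=5 -> lands@8:L; in-air after throw: [b1@5:R b3@8:L b2@9:R]
Beat 4 (L): throw ball4 h=3 -> lands@7:R; in-air after throw: [b1@5:R b4@7:R b3@8:L b2@9:R]
Beat 5 (R): throw ball1 h=7 -> lands@12:L; in-air after throw: [b4@7:R b3@8:L b2@9:R b1@12:L]
Beat 6 (L): throw ball5 h=4 -> lands@10:L; in-air after throw: [b4@7:R b3@8:L b2@9:R b5@10:L b1@12:L]
Beat 7 (R): throw ball4 h=7 -> lands@14:L; in-air after throw: [b3@8:L b2@9:R b5@10:L b1@12:L b4@14:L]
Beat 8 (L): throw ball3 h=5 -> lands@13:R; in-air after throw: [b2@9:R b5@10:L b1@12:L b3@13:R b4@14:L]
Beat 9 (R): throw ball2 h=8 -> lands@17:R; in-air after throw: [b5@10:L b1@12:L b3@13:R b4@14:L b2@17:R]
Beat 10 (L): throw ball5 h=1 -> lands@11:R; in-air after throw: [b5@11:R b1@12:L b3@13:R b4@14:L b2@17:R]
Beat 11 (R): throw ball5 h=5 -> lands@16:L; in-air after throw: [b1@12:L b3@13:R b4@14:L b5@16:L b2@17:R]
Beat 12 (L): throw ball1 h=3 -> lands@15:R; in-air after throw: [b3@13:R b4@14:L b1@15:R b5@16:L b2@17:R]
Beat 13 (R): throw ball3 h=7 -> lands@20:L; in-air after throw: [b4@14:L b1@15:R b5@16:L b2@17:R b3@20:L]
Beat 14 (L): throw ball4 h=4 -> lands@18:L; in-air after throw: [b1@15:R b5@16:L b2@17:R b4@18:L b3@20:L]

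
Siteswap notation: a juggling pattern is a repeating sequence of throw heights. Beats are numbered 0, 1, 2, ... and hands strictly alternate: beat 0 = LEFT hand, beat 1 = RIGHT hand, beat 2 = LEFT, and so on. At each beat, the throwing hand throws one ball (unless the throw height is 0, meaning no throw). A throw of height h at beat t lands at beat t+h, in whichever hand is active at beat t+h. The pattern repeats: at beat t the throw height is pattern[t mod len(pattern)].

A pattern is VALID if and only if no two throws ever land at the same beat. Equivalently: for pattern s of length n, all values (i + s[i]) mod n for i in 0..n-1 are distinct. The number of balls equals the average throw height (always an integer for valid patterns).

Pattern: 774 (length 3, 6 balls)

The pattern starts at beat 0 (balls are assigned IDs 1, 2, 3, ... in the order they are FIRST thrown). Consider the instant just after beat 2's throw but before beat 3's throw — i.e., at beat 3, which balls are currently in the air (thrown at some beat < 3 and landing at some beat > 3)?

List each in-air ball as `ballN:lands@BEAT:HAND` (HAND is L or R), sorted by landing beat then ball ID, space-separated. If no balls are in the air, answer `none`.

Beat 0 (L): throw ball1 h=7 -> lands@7:R; in-air after throw: [b1@7:R]
Beat 1 (R): throw ball2 h=7 -> lands@8:L; in-air after throw: [b1@7:R b2@8:L]
Beat 2 (L): throw ball3 h=4 -> lands@6:L; in-air after throw: [b3@6:L b1@7:R b2@8:L]
Beat 3 (R): throw ball4 h=7 -> lands@10:L; in-air after throw: [b3@6:L b1@7:R b2@8:L b4@10:L]

Answer: ball3:lands@6:L ball1:lands@7:R ball2:lands@8:L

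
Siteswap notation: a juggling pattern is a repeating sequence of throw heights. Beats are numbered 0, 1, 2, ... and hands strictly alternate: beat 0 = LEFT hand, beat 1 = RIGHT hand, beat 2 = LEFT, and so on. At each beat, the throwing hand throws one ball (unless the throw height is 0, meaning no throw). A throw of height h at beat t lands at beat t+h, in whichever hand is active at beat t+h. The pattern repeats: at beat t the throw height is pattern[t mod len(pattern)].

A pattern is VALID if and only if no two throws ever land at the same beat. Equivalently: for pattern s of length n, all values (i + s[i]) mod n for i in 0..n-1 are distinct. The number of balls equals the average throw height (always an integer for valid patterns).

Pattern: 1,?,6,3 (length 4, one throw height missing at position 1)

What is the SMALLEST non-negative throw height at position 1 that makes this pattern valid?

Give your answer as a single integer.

i=0: (0 + 1) mod 4 = 1
i=1: s[i]=? (unknown)
i=2: (2 + 6) mod 4 = 0
i=3: (3 + 3) mod 4 = 2
Known residues: [0, 1, 2]; need a permutation of 0..3, so missing residue r = 3
Need (1 + s) mod 4 = 3; smallest s = (3 - 1) mod 4 = 2

Answer: 2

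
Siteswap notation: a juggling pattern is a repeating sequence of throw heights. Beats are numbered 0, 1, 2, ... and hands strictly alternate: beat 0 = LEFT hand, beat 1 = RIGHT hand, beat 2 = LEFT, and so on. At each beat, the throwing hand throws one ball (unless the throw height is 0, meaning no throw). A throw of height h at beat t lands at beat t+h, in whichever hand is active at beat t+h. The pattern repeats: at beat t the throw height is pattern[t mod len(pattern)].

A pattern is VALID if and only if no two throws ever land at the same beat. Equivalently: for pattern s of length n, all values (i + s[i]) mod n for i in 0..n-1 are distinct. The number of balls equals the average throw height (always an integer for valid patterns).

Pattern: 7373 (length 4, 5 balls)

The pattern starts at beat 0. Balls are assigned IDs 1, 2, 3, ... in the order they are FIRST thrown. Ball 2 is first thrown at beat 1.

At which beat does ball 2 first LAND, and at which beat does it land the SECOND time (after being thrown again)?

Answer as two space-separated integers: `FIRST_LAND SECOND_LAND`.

Answer: 4 11

Derivation:
Beat 0 (L): throw ball1 h=7 -> lands@7:R; in-air after throw: [b1@7:R]
Beat 1 (R): throw ball2 h=3 -> lands@4:L; in-air after throw: [b2@4:L b1@7:R]
Beat 2 (L): throw ball3 h=7 -> lands@9:R; in-air after throw: [b2@4:L b1@7:R b3@9:R]
Beat 3 (R): throw ball4 h=3 -> lands@6:L; in-air after throw: [b2@4:L b4@6:L b1@7:R b3@9:R]
Beat 4 (L): throw ball2 h=7 -> lands@11:R; in-air after throw: [b4@6:L b1@7:R b3@9:R b2@11:R]
Beat 5 (R): throw ball5 h=3 -> lands@8:L; in-air after throw: [b4@6:L b1@7:R b5@8:L b3@9:R b2@11:R]
Beat 6 (L): throw ball4 h=7 -> lands@13:R; in-air after throw: [b1@7:R b5@8:L b3@9:R b2@11:R b4@13:R]
Beat 7 (R): throw ball1 h=3 -> lands@10:L; in-air after throw: [b5@8:L b3@9:R b1@10:L b2@11:R b4@13:R]
Beat 8 (L): throw ball5 h=7 -> lands@15:R; in-air after throw: [b3@9:R b1@10:L b2@11:R b4@13:R b5@15:R]
Beat 9 (R): throw ball3 h=3 -> lands@12:L; in-air after throw: [b1@10:L b2@11:R b3@12:L b4@13:R b5@15:R]
Beat 10 (L): throw ball1 h=7 -> lands@17:R; in-air after throw: [b2@11:R b3@12:L b4@13:R b5@15:R b1@17:R]
Beat 11 (R): throw ball2 h=3 -> lands@14:L; in-air after throw: [b3@12:L b4@13:R b2@14:L b5@15:R b1@17:R]
Ball 2: thrown@1 h=3 -> first land @4; rethrown@4 h=7 -> second land @11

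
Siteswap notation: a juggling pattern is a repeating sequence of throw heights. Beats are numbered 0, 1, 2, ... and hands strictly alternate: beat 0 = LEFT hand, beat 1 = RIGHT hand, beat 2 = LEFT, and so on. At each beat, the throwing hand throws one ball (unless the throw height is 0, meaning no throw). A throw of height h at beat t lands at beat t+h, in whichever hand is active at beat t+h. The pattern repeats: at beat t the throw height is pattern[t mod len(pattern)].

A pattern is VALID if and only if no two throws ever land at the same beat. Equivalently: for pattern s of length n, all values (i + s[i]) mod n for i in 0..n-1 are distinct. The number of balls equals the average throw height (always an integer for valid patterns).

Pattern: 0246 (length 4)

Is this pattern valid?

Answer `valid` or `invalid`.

i=0: (i + s[i]) mod n = (0 + 0) mod 4 = 0
i=1: (i + s[i]) mod n = (1 + 2) mod 4 = 3
i=2: (i + s[i]) mod n = (2 + 4) mod 4 = 2
i=3: (i + s[i]) mod n = (3 + 6) mod 4 = 1
Residues: [0, 3, 2, 1], distinct: True

Answer: valid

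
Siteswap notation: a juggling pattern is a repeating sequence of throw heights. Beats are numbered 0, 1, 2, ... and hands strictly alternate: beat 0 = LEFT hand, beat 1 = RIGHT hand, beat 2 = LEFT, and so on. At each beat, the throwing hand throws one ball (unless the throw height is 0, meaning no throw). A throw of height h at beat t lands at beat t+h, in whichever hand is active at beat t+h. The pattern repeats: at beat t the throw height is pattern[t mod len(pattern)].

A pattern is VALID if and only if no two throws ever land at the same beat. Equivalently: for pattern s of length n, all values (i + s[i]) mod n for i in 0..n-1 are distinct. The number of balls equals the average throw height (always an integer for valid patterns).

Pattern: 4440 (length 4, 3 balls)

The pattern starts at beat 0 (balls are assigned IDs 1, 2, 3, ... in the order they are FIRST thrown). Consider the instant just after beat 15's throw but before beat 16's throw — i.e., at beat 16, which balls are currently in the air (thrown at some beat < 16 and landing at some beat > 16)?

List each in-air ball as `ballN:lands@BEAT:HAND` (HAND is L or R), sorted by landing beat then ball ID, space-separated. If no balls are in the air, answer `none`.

Beat 0 (L): throw ball1 h=4 -> lands@4:L; in-air after throw: [b1@4:L]
Beat 1 (R): throw ball2 h=4 -> lands@5:R; in-air after throw: [b1@4:L b2@5:R]
Beat 2 (L): throw ball3 h=4 -> lands@6:L; in-air after throw: [b1@4:L b2@5:R b3@6:L]
Beat 4 (L): throw ball1 h=4 -> lands@8:L; in-air after throw: [b2@5:R b3@6:L b1@8:L]
Beat 5 (R): throw ball2 h=4 -> lands@9:R; in-air after throw: [b3@6:L b1@8:L b2@9:R]
Beat 6 (L): throw ball3 h=4 -> lands@10:L; in-air after throw: [b1@8:L b2@9:R b3@10:L]
Beat 8 (L): throw ball1 h=4 -> lands@12:L; in-air after throw: [b2@9:R b3@10:L b1@12:L]
Beat 9 (R): throw ball2 h=4 -> lands@13:R; in-air after throw: [b3@10:L b1@12:L b2@13:R]
Beat 10 (L): throw ball3 h=4 -> lands@14:L; in-air after throw: [b1@12:L b2@13:R b3@14:L]
Beat 12 (L): throw ball1 h=4 -> lands@16:L; in-air after throw: [b2@13:R b3@14:L b1@16:L]
Beat 13 (R): throw ball2 h=4 -> lands@17:R; in-air after throw: [b3@14:L b1@16:L b2@17:R]
Beat 14 (L): throw ball3 h=4 -> lands@18:L; in-air after throw: [b1@16:L b2@17:R b3@18:L]
Beat 16 (L): throw ball1 h=4 -> lands@20:L; in-air after throw: [b2@17:R b3@18:L b1@20:L]

Answer: ball2:lands@17:R ball3:lands@18:L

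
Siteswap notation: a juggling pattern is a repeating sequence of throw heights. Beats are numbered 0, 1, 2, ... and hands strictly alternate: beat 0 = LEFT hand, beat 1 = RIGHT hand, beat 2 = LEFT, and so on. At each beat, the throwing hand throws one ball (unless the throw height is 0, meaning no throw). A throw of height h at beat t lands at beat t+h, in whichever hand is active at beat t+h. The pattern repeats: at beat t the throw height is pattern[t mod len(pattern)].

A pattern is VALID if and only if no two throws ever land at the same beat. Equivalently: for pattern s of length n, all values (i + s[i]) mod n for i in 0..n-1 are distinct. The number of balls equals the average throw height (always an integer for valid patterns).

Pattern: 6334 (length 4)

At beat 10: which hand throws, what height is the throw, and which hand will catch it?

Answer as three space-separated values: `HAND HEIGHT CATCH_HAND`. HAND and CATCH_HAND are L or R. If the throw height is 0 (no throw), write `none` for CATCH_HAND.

Answer: L 3 R

Derivation:
Beat 10: 10 mod 2 = 0, so hand = L
Throw height = pattern[10 mod 4] = pattern[2] = 3
Lands at beat 10+3=13, 13 mod 2 = 1, so catch hand = R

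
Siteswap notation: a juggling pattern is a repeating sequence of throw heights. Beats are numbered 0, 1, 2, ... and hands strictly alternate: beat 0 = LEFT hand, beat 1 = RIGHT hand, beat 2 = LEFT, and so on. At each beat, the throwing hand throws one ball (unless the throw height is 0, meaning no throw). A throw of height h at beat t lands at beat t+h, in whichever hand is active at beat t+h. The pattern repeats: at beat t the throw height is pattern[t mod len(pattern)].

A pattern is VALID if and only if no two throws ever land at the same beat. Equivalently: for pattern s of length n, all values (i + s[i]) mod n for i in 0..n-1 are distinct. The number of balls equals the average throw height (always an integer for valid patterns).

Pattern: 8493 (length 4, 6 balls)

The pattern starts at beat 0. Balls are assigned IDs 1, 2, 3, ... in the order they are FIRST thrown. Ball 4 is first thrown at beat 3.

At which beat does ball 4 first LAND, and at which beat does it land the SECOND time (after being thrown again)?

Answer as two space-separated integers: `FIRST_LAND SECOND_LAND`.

Answer: 6 15

Derivation:
Beat 0 (L): throw ball1 h=8 -> lands@8:L; in-air after throw: [b1@8:L]
Beat 1 (R): throw ball2 h=4 -> lands@5:R; in-air after throw: [b2@5:R b1@8:L]
Beat 2 (L): throw ball3 h=9 -> lands@11:R; in-air after throw: [b2@5:R b1@8:L b3@11:R]
Beat 3 (R): throw ball4 h=3 -> lands@6:L; in-air after throw: [b2@5:R b4@6:L b1@8:L b3@11:R]
Beat 4 (L): throw ball5 h=8 -> lands@12:L; in-air after throw: [b2@5:R b4@6:L b1@8:L b3@11:R b5@12:L]
Beat 5 (R): throw ball2 h=4 -> lands@9:R; in-air after throw: [b4@6:L b1@8:L b2@9:R b3@11:R b5@12:L]
Beat 6 (L): throw ball4 h=9 -> lands@15:R; in-air after throw: [b1@8:L b2@9:R b3@11:R b5@12:L b4@15:R]
Beat 7 (R): throw ball6 h=3 -> lands@10:L; in-air after throw: [b1@8:L b2@9:R b6@10:L b3@11:R b5@12:L b4@15:R]
Beat 8 (L): throw ball1 h=8 -> lands@16:L; in-air after throw: [b2@9:R b6@10:L b3@11:R b5@12:L b4@15:R b1@16:L]
Beat 9 (R): throw ball2 h=4 -> lands@13:R; in-air after throw: [b6@10:L b3@11:R b5@12:L b2@13:R b4@15:R b1@16:L]
Beat 10 (L): throw ball6 h=9 -> lands@19:R; in-air after throw: [b3@11:R b5@12:L b2@13:R b4@15:R b1@16:L b6@19:R]
Beat 11 (R): throw ball3 h=3 -> lands@14:L; in-air after throw: [b5@12:L b2@13:R b3@14:L b4@15:R b1@16:L b6@19:R]
Beat 12 (L): throw ball5 h=8 -> lands@20:L; in-air after throw: [b2@13:R b3@14:L b4@15:R b1@16:L b6@19:R b5@20:L]
Beat 13 (R): throw ball2 h=4 -> lands@17:R; in-air after throw: [b3@14:L b4@15:R b1@16:L b2@17:R b6@19:R b5@20:L]
Beat 14 (L): throw ball3 h=9 -> lands@23:R; in-air after throw: [b4@15:R b1@16:L b2@17:R b6@19:R b5@20:L b3@23:R]
Beat 15 (R): throw ball4 h=3 -> lands@18:L; in-air after throw: [b1@16:L b2@17:R b4@18:L b6@19:R b5@20:L b3@23:R]
Ball 4: thrown@3 h=3 -> first land @6; rethrown@6 h=9 -> second land @15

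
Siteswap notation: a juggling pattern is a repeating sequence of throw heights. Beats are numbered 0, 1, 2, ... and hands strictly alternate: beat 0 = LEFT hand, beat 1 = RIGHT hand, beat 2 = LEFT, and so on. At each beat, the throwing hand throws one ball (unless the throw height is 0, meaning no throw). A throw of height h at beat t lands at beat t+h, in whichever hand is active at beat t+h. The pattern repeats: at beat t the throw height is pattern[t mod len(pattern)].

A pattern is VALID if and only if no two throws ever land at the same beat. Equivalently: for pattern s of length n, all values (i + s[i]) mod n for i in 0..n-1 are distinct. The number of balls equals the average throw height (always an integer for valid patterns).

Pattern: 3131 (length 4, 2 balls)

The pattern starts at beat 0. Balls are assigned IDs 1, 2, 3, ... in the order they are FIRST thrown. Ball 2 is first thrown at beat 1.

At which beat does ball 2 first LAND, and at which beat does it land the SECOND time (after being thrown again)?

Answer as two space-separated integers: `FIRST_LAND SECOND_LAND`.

Beat 0 (L): throw ball1 h=3 -> lands@3:R; in-air after throw: [b1@3:R]
Beat 1 (R): throw ball2 h=1 -> lands@2:L; in-air after throw: [b2@2:L b1@3:R]
Beat 2 (L): throw ball2 h=3 -> lands@5:R; in-air after throw: [b1@3:R b2@5:R]
Beat 3 (R): throw ball1 h=1 -> lands@4:L; in-air after throw: [b1@4:L b2@5:R]
Beat 4 (L): throw ball1 h=3 -> lands@7:R; in-air after throw: [b2@5:R b1@7:R]
Beat 5 (R): throw ball2 h=1 -> lands@6:L; in-air after throw: [b2@6:L b1@7:R]
Ball 2: thrown@1 h=1 -> first land @2; rethrown@2 h=3 -> second land @5

Answer: 2 5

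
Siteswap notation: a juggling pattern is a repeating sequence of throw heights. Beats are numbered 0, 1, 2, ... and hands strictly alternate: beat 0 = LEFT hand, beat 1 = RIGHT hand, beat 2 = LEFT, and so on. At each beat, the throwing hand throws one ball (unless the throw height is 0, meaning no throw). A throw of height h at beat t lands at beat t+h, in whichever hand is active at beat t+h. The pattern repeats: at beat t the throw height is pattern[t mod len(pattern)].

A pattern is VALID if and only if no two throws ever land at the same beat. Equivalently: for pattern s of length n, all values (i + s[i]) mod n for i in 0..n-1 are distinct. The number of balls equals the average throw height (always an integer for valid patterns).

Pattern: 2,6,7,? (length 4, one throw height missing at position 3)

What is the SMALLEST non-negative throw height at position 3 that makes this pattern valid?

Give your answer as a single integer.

Answer: 1

Derivation:
i=0: (0 + 2) mod 4 = 2
i=1: (1 + 6) mod 4 = 3
i=2: (2 + 7) mod 4 = 1
i=3: s[i]=? (unknown)
Known residues: [1, 2, 3]; need a permutation of 0..3, so missing residue r = 0
Need (3 + s) mod 4 = 0; smallest s = (0 - 3) mod 4 = 1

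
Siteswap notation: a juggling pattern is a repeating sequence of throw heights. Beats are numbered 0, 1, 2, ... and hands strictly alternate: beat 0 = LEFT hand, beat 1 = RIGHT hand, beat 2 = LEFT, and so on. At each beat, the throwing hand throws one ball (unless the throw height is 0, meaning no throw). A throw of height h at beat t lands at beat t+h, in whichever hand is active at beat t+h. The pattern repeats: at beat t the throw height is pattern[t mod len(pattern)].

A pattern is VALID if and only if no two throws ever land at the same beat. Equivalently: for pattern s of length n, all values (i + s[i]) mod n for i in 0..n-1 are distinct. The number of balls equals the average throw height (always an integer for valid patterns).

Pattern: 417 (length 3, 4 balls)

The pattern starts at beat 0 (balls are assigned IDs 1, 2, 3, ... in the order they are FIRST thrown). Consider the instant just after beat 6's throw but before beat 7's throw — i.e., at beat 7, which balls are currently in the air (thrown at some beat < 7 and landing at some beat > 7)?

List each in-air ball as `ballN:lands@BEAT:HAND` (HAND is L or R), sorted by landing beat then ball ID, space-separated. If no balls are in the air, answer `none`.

Beat 0 (L): throw ball1 h=4 -> lands@4:L; in-air after throw: [b1@4:L]
Beat 1 (R): throw ball2 h=1 -> lands@2:L; in-air after throw: [b2@2:L b1@4:L]
Beat 2 (L): throw ball2 h=7 -> lands@9:R; in-air after throw: [b1@4:L b2@9:R]
Beat 3 (R): throw ball3 h=4 -> lands@7:R; in-air after throw: [b1@4:L b3@7:R b2@9:R]
Beat 4 (L): throw ball1 h=1 -> lands@5:R; in-air after throw: [b1@5:R b3@7:R b2@9:R]
Beat 5 (R): throw ball1 h=7 -> lands@12:L; in-air after throw: [b3@7:R b2@9:R b1@12:L]
Beat 6 (L): throw ball4 h=4 -> lands@10:L; in-air after throw: [b3@7:R b2@9:R b4@10:L b1@12:L]
Beat 7 (R): throw ball3 h=1 -> lands@8:L; in-air after throw: [b3@8:L b2@9:R b4@10:L b1@12:L]

Answer: ball2:lands@9:R ball4:lands@10:L ball1:lands@12:L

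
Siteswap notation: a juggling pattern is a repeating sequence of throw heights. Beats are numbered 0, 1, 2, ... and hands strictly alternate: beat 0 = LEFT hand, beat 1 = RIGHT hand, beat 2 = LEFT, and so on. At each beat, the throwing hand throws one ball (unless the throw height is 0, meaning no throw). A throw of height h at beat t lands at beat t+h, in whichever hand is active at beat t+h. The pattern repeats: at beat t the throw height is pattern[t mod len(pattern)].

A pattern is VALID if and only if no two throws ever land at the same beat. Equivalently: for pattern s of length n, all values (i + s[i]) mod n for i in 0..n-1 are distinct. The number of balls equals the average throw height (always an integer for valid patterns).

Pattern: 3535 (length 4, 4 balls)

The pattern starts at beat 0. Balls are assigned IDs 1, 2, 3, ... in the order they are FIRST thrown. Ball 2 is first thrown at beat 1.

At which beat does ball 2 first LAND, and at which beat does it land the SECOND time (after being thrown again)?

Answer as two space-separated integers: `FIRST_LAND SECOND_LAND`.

Beat 0 (L): throw ball1 h=3 -> lands@3:R; in-air after throw: [b1@3:R]
Beat 1 (R): throw ball2 h=5 -> lands@6:L; in-air after throw: [b1@3:R b2@6:L]
Beat 2 (L): throw ball3 h=3 -> lands@5:R; in-air after throw: [b1@3:R b3@5:R b2@6:L]
Beat 3 (R): throw ball1 h=5 -> lands@8:L; in-air after throw: [b3@5:R b2@6:L b1@8:L]
Beat 4 (L): throw ball4 h=3 -> lands@7:R; in-air after throw: [b3@5:R b2@6:L b4@7:R b1@8:L]
Beat 5 (R): throw ball3 h=5 -> lands@10:L; in-air after throw: [b2@6:L b4@7:R b1@8:L b3@10:L]
Beat 6 (L): throw ball2 h=3 -> lands@9:R; in-air after throw: [b4@7:R b1@8:L b2@9:R b3@10:L]
Beat 7 (R): throw ball4 h=5 -> lands@12:L; in-air after throw: [b1@8:L b2@9:R b3@10:L b4@12:L]
Beat 8 (L): throw ball1 h=3 -> lands@11:R; in-air after throw: [b2@9:R b3@10:L b1@11:R b4@12:L]
Beat 9 (R): throw ball2 h=5 -> lands@14:L; in-air after throw: [b3@10:L b1@11:R b4@12:L b2@14:L]
Ball 2: thrown@1 h=5 -> first land @6; rethrown@6 h=3 -> second land @9

Answer: 6 9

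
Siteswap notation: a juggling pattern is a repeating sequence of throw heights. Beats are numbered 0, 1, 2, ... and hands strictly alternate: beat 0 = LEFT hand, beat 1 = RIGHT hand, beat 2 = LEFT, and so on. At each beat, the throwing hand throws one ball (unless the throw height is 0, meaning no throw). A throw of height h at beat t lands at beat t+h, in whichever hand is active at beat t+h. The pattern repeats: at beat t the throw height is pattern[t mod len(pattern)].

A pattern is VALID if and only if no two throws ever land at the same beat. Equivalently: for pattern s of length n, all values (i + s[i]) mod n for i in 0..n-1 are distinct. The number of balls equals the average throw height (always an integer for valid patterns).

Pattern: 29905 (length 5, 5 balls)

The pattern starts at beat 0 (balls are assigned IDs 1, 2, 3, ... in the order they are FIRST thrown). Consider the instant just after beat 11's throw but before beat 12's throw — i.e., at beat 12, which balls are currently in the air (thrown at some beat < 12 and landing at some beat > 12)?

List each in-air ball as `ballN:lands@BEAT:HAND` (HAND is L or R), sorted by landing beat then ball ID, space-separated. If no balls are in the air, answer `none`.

Beat 0 (L): throw ball1 h=2 -> lands@2:L; in-air after throw: [b1@2:L]
Beat 1 (R): throw ball2 h=9 -> lands@10:L; in-air after throw: [b1@2:L b2@10:L]
Beat 2 (L): throw ball1 h=9 -> lands@11:R; in-air after throw: [b2@10:L b1@11:R]
Beat 4 (L): throw ball3 h=5 -> lands@9:R; in-air after throw: [b3@9:R b2@10:L b1@11:R]
Beat 5 (R): throw ball4 h=2 -> lands@7:R; in-air after throw: [b4@7:R b3@9:R b2@10:L b1@11:R]
Beat 6 (L): throw ball5 h=9 -> lands@15:R; in-air after throw: [b4@7:R b3@9:R b2@10:L b1@11:R b5@15:R]
Beat 7 (R): throw ball4 h=9 -> lands@16:L; in-air after throw: [b3@9:R b2@10:L b1@11:R b5@15:R b4@16:L]
Beat 9 (R): throw ball3 h=5 -> lands@14:L; in-air after throw: [b2@10:L b1@11:R b3@14:L b5@15:R b4@16:L]
Beat 10 (L): throw ball2 h=2 -> lands@12:L; in-air after throw: [b1@11:R b2@12:L b3@14:L b5@15:R b4@16:L]
Beat 11 (R): throw ball1 h=9 -> lands@20:L; in-air after throw: [b2@12:L b3@14:L b5@15:R b4@16:L b1@20:L]
Beat 12 (L): throw ball2 h=9 -> lands@21:R; in-air after throw: [b3@14:L b5@15:R b4@16:L b1@20:L b2@21:R]

Answer: ball3:lands@14:L ball5:lands@15:R ball4:lands@16:L ball1:lands@20:L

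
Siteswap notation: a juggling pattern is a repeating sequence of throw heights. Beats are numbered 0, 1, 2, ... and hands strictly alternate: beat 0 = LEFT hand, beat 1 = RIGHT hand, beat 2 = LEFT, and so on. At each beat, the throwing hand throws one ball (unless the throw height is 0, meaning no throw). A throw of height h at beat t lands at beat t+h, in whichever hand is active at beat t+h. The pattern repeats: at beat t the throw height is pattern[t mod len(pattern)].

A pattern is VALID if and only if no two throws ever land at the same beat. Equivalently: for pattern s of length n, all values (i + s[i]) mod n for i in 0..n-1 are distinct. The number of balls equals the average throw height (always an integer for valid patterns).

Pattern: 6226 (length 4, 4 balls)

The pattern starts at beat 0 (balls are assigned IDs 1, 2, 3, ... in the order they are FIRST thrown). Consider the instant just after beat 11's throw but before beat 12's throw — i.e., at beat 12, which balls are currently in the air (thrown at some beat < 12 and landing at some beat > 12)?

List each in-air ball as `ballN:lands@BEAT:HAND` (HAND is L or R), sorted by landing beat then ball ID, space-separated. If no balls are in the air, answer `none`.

Answer: ball4:lands@13:R ball1:lands@14:L ball2:lands@17:R

Derivation:
Beat 0 (L): throw ball1 h=6 -> lands@6:L; in-air after throw: [b1@6:L]
Beat 1 (R): throw ball2 h=2 -> lands@3:R; in-air after throw: [b2@3:R b1@6:L]
Beat 2 (L): throw ball3 h=2 -> lands@4:L; in-air after throw: [b2@3:R b3@4:L b1@6:L]
Beat 3 (R): throw ball2 h=6 -> lands@9:R; in-air after throw: [b3@4:L b1@6:L b2@9:R]
Beat 4 (L): throw ball3 h=6 -> lands@10:L; in-air after throw: [b1@6:L b2@9:R b3@10:L]
Beat 5 (R): throw ball4 h=2 -> lands@7:R; in-air after throw: [b1@6:L b4@7:R b2@9:R b3@10:L]
Beat 6 (L): throw ball1 h=2 -> lands@8:L; in-air after throw: [b4@7:R b1@8:L b2@9:R b3@10:L]
Beat 7 (R): throw ball4 h=6 -> lands@13:R; in-air after throw: [b1@8:L b2@9:R b3@10:L b4@13:R]
Beat 8 (L): throw ball1 h=6 -> lands@14:L; in-air after throw: [b2@9:R b3@10:L b4@13:R b1@14:L]
Beat 9 (R): throw ball2 h=2 -> lands@11:R; in-air after throw: [b3@10:L b2@11:R b4@13:R b1@14:L]
Beat 10 (L): throw ball3 h=2 -> lands@12:L; in-air after throw: [b2@11:R b3@12:L b4@13:R b1@14:L]
Beat 11 (R): throw ball2 h=6 -> lands@17:R; in-air after throw: [b3@12:L b4@13:R b1@14:L b2@17:R]
Beat 12 (L): throw ball3 h=6 -> lands@18:L; in-air after throw: [b4@13:R b1@14:L b2@17:R b3@18:L]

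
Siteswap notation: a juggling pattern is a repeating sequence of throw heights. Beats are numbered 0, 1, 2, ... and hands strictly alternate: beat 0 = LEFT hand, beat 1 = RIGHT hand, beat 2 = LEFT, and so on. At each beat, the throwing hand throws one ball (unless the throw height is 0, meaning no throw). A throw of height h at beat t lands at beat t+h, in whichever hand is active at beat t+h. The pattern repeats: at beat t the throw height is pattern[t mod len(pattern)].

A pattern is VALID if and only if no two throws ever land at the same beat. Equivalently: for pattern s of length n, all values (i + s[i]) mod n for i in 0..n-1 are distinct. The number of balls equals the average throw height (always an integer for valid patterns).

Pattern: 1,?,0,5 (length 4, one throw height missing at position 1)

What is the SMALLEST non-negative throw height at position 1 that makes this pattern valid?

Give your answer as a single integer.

Answer: 2

Derivation:
i=0: (0 + 1) mod 4 = 1
i=1: s[i]=? (unknown)
i=2: (2 + 0) mod 4 = 2
i=3: (3 + 5) mod 4 = 0
Known residues: [0, 1, 2]; need a permutation of 0..3, so missing residue r = 3
Need (1 + s) mod 4 = 3; smallest s = (3 - 1) mod 4 = 2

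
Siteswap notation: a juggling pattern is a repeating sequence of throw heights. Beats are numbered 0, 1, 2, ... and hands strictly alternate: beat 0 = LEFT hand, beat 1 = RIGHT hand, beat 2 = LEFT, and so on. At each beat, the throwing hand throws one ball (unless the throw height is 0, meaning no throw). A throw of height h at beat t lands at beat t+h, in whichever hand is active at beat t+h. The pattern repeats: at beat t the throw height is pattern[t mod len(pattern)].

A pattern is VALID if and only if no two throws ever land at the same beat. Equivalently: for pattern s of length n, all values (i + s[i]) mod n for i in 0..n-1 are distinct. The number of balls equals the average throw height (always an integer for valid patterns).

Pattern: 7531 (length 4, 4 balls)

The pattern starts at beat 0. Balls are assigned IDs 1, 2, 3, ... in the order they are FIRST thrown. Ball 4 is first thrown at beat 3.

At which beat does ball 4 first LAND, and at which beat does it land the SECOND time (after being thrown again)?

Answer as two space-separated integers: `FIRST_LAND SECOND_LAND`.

Beat 0 (L): throw ball1 h=7 -> lands@7:R; in-air after throw: [b1@7:R]
Beat 1 (R): throw ball2 h=5 -> lands@6:L; in-air after throw: [b2@6:L b1@7:R]
Beat 2 (L): throw ball3 h=3 -> lands@5:R; in-air after throw: [b3@5:R b2@6:L b1@7:R]
Beat 3 (R): throw ball4 h=1 -> lands@4:L; in-air after throw: [b4@4:L b3@5:R b2@6:L b1@7:R]
Beat 4 (L): throw ball4 h=7 -> lands@11:R; in-air after throw: [b3@5:R b2@6:L b1@7:R b4@11:R]
Beat 5 (R): throw ball3 h=5 -> lands@10:L; in-air after throw: [b2@6:L b1@7:R b3@10:L b4@11:R]
Beat 6 (L): throw ball2 h=3 -> lands@9:R; in-air after throw: [b1@7:R b2@9:R b3@10:L b4@11:R]
Beat 7 (R): throw ball1 h=1 -> lands@8:L; in-air after throw: [b1@8:L b2@9:R b3@10:L b4@11:R]
Beat 8 (L): throw ball1 h=7 -> lands@15:R; in-air after throw: [b2@9:R b3@10:L b4@11:R b1@15:R]
Beat 9 (R): throw ball2 h=5 -> lands@14:L; in-air after throw: [b3@10:L b4@11:R b2@14:L b1@15:R]
Beat 10 (L): throw ball3 h=3 -> lands@13:R; in-air after throw: [b4@11:R b3@13:R b2@14:L b1@15:R]
Beat 11 (R): throw ball4 h=1 -> lands@12:L; in-air after throw: [b4@12:L b3@13:R b2@14:L b1@15:R]
Ball 4: thrown@3 h=1 -> first land @4; rethrown@4 h=7 -> second land @11

Answer: 4 11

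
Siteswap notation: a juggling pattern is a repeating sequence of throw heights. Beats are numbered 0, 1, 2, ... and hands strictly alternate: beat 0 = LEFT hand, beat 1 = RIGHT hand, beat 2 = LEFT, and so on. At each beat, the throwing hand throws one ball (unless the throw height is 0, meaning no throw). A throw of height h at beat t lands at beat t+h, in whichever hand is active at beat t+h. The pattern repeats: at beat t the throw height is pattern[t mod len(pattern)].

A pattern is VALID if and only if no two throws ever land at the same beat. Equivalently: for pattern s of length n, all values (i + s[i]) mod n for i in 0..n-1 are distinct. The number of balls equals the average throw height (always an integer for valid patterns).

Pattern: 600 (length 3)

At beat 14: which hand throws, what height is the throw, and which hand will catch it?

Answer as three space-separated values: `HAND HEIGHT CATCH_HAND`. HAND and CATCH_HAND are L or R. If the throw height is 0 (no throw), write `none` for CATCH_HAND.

Beat 14: 14 mod 2 = 0, so hand = L
Throw height = pattern[14 mod 3] = pattern[2] = 0

Answer: L 0 none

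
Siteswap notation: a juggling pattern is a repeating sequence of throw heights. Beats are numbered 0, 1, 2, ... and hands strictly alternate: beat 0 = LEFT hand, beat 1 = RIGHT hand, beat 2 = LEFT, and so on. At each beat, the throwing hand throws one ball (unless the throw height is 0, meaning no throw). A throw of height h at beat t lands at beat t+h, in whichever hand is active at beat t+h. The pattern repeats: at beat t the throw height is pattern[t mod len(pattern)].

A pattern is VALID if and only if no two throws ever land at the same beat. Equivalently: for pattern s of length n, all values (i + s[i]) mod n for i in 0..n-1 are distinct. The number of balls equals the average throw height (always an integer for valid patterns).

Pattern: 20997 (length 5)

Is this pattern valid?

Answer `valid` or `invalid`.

i=0: (i + s[i]) mod n = (0 + 2) mod 5 = 2
i=1: (i + s[i]) mod n = (1 + 0) mod 5 = 1
i=2: (i + s[i]) mod n = (2 + 9) mod 5 = 1
i=3: (i + s[i]) mod n = (3 + 9) mod 5 = 2
i=4: (i + s[i]) mod n = (4 + 7) mod 5 = 1
Residues: [2, 1, 1, 2, 1], distinct: False

Answer: invalid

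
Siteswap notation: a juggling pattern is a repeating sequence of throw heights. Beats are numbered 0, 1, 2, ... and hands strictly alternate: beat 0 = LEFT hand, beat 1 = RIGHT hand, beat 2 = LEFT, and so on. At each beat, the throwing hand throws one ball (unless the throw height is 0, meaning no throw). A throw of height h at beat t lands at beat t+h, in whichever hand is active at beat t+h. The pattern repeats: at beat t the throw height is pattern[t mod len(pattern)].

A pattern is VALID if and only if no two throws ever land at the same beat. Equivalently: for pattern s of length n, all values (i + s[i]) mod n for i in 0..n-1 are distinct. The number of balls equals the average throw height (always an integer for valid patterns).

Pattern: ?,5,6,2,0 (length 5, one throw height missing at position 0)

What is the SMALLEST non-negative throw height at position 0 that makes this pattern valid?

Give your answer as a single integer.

Answer: 2

Derivation:
i=0: s[i]=? (unknown)
i=1: (1 + 5) mod 5 = 1
i=2: (2 + 6) mod 5 = 3
i=3: (3 + 2) mod 5 = 0
i=4: (4 + 0) mod 5 = 4
Known residues: [0, 1, 3, 4]; need a permutation of 0..4, so missing residue r = 2
Need (0 + s) mod 5 = 2; smallest s = (2 - 0) mod 5 = 2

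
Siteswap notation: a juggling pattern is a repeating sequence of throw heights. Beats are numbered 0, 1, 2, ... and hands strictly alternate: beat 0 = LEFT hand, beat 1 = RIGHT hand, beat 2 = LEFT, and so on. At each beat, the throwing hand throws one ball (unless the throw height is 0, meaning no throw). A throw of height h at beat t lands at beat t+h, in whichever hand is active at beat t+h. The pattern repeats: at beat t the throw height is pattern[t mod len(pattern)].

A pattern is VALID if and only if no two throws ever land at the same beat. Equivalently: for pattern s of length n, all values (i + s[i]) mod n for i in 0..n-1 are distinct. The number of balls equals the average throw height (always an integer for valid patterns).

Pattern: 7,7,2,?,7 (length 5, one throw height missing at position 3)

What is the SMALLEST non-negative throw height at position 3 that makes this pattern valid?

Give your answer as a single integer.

Answer: 2

Derivation:
i=0: (0 + 7) mod 5 = 2
i=1: (1 + 7) mod 5 = 3
i=2: (2 + 2) mod 5 = 4
i=3: s[i]=? (unknown)
i=4: (4 + 7) mod 5 = 1
Known residues: [1, 2, 3, 4]; need a permutation of 0..4, so missing residue r = 0
Need (3 + s) mod 5 = 0; smallest s = (0 - 3) mod 5 = 2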